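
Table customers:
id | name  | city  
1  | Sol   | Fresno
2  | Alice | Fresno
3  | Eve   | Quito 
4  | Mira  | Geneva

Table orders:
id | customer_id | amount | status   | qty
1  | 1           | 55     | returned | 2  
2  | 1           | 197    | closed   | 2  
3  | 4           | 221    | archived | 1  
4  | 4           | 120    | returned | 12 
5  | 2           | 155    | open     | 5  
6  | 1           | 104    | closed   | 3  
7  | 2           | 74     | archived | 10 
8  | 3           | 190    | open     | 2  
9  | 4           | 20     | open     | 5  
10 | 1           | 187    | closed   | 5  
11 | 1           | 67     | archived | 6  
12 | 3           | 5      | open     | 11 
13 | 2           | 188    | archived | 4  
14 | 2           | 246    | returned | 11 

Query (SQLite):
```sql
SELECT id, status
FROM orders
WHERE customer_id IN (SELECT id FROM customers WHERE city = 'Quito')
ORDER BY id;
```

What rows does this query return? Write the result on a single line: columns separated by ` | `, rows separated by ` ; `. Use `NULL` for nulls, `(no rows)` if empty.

Inner query: customers.id where city = 'Quito'.
Outer: keep orders rows whose customer_id is in that set.
Inner query → {3}

8 | open ; 12 | open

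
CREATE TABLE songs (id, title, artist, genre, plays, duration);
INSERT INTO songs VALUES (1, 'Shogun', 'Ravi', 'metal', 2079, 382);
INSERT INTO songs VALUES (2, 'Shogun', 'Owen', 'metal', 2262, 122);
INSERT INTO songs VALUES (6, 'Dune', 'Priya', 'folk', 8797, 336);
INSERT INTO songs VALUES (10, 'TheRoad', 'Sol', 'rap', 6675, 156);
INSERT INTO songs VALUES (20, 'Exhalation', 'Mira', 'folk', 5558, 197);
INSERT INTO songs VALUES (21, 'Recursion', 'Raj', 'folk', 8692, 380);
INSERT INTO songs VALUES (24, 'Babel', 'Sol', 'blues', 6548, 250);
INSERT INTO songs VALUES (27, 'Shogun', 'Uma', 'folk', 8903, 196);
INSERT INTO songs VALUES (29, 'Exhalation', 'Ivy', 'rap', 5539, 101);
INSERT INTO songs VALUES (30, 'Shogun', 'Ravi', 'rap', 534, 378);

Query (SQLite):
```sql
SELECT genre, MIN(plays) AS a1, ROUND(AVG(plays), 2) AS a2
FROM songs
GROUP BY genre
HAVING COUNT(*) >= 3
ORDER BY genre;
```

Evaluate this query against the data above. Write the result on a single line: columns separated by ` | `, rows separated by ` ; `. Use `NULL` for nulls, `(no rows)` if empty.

folk | 5558 | 7987.5 ; rap | 534 | 4249.33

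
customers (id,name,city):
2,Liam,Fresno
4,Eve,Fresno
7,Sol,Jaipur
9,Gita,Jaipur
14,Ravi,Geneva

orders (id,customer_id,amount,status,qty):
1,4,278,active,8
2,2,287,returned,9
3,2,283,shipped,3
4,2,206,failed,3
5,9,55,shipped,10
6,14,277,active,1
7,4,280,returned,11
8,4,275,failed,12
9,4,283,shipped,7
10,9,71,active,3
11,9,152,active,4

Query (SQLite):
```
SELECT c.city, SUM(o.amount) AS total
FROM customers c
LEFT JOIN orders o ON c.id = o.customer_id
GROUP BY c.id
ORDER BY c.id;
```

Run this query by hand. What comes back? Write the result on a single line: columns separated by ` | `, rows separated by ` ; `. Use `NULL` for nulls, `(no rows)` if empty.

LEFT JOIN keeps every customers row; unmatched ones get NULL for orders columns.
Group by customers.id and compute SUM(o.amount). SUM over an all-NULL group is NULL.
  2: ids {2, 3, 4} → SUM(o.amount)=776
  4: ids {1, 7, 8, 9} → SUM(o.amount)=1116
  7: ids {—} → SUM(o.amount)=NULL
  9: ids {5, 10, 11} → SUM(o.amount)=278
  14: ids {6} → SUM(o.amount)=277

Fresno | 776 ; Fresno | 1116 ; Jaipur | NULL ; Jaipur | 278 ; Geneva | 277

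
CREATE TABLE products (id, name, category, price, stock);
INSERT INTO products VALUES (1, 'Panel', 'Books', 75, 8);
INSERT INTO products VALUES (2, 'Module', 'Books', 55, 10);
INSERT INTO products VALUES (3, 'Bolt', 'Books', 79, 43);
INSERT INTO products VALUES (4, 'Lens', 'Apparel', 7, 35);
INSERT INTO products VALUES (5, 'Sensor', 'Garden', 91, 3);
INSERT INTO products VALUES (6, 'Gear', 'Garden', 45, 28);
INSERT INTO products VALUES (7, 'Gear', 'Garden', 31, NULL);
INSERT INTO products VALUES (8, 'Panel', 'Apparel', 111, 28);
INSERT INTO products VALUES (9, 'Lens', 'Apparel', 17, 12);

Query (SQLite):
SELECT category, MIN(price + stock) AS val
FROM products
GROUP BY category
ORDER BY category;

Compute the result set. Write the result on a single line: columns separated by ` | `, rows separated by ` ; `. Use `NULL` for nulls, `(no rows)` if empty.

Apparel | 29 ; Books | 65 ; Garden | 73

For each row compute price + stock.
Group by category; take MIN of the expression per group.
  Apparel: ids {4, 8, 9} → MIN(price + stock)=29
  Books: ids {1, 2, 3} → MIN(price + stock)=65
  Garden: ids {5, 6, 7} → MIN(price + stock)=73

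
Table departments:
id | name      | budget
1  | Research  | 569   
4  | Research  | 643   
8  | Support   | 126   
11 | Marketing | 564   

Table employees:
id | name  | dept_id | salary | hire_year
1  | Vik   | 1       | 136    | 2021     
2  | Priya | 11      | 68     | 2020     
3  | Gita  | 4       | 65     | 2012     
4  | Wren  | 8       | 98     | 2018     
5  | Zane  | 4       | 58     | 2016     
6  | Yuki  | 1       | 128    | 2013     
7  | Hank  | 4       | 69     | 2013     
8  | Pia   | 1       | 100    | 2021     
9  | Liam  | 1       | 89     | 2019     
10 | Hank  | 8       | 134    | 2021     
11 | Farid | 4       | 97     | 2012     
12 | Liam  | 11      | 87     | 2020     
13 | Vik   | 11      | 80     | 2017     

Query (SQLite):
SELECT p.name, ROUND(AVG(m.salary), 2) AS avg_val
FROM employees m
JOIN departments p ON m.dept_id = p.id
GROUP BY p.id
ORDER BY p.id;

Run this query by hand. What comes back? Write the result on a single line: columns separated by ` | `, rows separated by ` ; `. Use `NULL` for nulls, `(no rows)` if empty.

Research | 113.25 ; Research | 72.25 ; Support | 116 ; Marketing | 78.33

Join each employees row to its departments via dept_id.
Group joined rows by departments.id; compute ROUND(AVG(m.salary), 2) per group.
  1: ids {1, 6, 8, 9} → ROUND(AVG(m.salary), 2)=113.25
  4: ids {3, 5, 7, 11} → ROUND(AVG(m.salary), 2)=72.25
  8: ids {4, 10} → ROUND(AVG(m.salary), 2)=116
  11: ids {2, 12, 13} → ROUND(AVG(m.salary), 2)=78.33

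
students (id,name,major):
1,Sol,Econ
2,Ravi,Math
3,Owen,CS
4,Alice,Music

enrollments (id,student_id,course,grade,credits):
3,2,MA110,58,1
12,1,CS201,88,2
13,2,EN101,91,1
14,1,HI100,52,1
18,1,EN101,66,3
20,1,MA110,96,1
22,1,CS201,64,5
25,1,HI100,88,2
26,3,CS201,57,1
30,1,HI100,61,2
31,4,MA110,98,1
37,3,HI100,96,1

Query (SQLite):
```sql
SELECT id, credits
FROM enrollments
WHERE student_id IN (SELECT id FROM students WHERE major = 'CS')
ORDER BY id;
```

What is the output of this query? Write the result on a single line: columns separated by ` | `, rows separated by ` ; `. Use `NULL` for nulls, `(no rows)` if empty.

26 | 1 ; 37 | 1

Inner query: students.id where major = 'CS'.
Outer: keep enrollments rows whose student_id is in that set.
Inner query → {3}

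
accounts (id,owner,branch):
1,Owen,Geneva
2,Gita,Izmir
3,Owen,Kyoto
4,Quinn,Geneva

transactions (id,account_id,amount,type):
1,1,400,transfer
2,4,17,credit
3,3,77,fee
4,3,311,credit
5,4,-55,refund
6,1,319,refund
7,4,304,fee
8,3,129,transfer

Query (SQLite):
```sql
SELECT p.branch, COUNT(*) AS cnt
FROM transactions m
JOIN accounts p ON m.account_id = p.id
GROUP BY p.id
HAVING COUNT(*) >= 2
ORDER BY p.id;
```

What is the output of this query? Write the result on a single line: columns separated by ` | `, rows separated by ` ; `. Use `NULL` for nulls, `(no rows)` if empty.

Join each transactions row to its accounts via account_id.
Group joined rows by accounts.id; compute COUNT(*) per group.
HAVING: keep groups with count ≥ 2.
  1: ids {1, 6} → COUNT(*)=2
  3: ids {3, 4, 8} → COUNT(*)=3
  4: ids {2, 5, 7} → COUNT(*)=3

Geneva | 2 ; Kyoto | 3 ; Geneva | 3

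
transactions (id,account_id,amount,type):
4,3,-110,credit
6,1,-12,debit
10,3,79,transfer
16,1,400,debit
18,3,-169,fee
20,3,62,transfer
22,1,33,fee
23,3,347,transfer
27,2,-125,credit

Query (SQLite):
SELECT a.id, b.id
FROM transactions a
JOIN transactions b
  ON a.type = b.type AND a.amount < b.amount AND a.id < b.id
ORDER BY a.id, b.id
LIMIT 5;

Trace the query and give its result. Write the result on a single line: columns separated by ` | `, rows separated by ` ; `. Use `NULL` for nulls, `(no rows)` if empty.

Pairs (a,b) with same type, a.amount < b.amount, a.id < b.id.
type groups: credit:{4,27} debit:{6,16} fee:{18,22} transfer:{10,20,23}
Ordered by (a.id, b.id); first 5.

6 | 16 ; 10 | 23 ; 18 | 22 ; 20 | 23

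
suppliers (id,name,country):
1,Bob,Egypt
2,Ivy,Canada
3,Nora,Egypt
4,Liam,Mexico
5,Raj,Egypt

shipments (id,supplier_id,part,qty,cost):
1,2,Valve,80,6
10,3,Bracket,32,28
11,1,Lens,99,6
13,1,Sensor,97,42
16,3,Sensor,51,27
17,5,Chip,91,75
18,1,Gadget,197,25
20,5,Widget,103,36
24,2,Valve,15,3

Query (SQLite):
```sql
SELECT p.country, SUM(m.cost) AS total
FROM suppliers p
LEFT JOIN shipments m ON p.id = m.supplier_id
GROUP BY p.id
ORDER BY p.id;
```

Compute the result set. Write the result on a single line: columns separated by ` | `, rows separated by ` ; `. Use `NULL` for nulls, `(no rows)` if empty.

LEFT JOIN keeps every suppliers row; unmatched ones get NULL for shipments columns.
Group by suppliers.id and compute SUM(m.cost). SUM over an all-NULL group is NULL.
  1: ids {11, 13, 18} → SUM(m.cost)=73
  2: ids {1, 24} → SUM(m.cost)=9
  3: ids {10, 16} → SUM(m.cost)=55
  4: ids {—} → SUM(m.cost)=NULL
  5: ids {17, 20} → SUM(m.cost)=111

Egypt | 73 ; Canada | 9 ; Egypt | 55 ; Mexico | NULL ; Egypt | 111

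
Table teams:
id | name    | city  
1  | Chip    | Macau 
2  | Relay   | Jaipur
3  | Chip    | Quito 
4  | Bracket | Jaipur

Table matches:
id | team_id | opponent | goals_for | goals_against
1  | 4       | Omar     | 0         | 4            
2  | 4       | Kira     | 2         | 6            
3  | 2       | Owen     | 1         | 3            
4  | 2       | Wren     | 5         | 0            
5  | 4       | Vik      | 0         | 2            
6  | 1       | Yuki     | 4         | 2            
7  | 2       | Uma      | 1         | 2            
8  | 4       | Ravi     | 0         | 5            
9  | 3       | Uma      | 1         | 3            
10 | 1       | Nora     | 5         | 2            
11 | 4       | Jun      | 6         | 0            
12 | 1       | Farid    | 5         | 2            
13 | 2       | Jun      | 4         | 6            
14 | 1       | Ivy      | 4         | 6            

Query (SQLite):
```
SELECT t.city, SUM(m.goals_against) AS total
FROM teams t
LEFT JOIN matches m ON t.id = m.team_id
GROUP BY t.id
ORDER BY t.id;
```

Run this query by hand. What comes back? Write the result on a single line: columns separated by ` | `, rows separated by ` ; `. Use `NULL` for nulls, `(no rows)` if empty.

LEFT JOIN keeps every teams row; unmatched ones get NULL for matches columns.
Group by teams.id and compute SUM(m.goals_against). SUM over an all-NULL group is NULL.
  1: ids {6, 10, 12, 14} → SUM(m.goals_against)=12
  2: ids {3, 4, 7, 13} → SUM(m.goals_against)=11
  3: ids {9} → SUM(m.goals_against)=3
  4: ids {1, 2, 5, 8, 11} → SUM(m.goals_against)=17

Macau | 12 ; Jaipur | 11 ; Quito | 3 ; Jaipur | 17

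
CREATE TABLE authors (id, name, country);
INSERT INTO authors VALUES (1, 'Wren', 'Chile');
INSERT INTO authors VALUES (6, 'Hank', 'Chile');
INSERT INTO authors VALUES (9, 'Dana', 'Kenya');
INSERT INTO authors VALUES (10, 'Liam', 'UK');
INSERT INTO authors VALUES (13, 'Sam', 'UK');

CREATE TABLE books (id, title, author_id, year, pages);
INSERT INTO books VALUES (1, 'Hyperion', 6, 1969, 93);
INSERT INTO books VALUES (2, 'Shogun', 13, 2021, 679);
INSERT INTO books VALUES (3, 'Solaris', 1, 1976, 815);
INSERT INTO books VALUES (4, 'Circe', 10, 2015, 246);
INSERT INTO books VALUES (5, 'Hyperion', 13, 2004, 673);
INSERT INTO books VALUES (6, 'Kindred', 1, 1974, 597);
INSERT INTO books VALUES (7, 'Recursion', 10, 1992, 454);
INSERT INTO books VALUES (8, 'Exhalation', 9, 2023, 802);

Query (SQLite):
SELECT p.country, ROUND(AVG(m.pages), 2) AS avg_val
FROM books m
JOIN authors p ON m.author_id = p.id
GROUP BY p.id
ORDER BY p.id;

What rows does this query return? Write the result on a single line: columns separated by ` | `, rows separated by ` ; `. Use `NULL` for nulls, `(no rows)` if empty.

Chile | 706 ; Chile | 93 ; Kenya | 802 ; UK | 350 ; UK | 676

Join each books row to its authors via author_id.
Group joined rows by authors.id; compute ROUND(AVG(m.pages), 2) per group.
  1: ids {3, 6} → ROUND(AVG(m.pages), 2)=706
  6: ids {1} → ROUND(AVG(m.pages), 2)=93
  9: ids {8} → ROUND(AVG(m.pages), 2)=802
  10: ids {4, 7} → ROUND(AVG(m.pages), 2)=350
  13: ids {2, 5} → ROUND(AVG(m.pages), 2)=676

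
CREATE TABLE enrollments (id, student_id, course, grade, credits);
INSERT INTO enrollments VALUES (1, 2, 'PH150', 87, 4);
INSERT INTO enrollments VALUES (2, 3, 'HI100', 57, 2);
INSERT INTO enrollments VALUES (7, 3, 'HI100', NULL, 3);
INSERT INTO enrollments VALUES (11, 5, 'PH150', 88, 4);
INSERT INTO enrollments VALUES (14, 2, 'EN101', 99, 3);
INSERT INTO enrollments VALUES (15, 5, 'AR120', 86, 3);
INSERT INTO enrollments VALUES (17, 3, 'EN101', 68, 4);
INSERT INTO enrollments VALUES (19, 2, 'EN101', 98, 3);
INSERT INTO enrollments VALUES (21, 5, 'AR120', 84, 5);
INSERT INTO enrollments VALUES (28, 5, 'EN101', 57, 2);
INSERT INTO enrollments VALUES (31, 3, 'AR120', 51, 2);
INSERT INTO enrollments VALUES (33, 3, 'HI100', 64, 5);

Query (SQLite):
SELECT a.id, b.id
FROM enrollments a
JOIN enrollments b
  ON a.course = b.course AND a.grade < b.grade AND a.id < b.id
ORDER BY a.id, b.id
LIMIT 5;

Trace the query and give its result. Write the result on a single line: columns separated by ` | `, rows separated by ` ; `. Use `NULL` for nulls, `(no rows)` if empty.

1 | 11 ; 2 | 33 ; 17 | 19

Pairs (a,b) with same course, a.grade < b.grade, a.id < b.id.
course groups: AR120:{15,21,31} EN101:{14,17,19,28} HI100:{2,7,33} PH150:{1,11}
Ordered by (a.id, b.id); first 5.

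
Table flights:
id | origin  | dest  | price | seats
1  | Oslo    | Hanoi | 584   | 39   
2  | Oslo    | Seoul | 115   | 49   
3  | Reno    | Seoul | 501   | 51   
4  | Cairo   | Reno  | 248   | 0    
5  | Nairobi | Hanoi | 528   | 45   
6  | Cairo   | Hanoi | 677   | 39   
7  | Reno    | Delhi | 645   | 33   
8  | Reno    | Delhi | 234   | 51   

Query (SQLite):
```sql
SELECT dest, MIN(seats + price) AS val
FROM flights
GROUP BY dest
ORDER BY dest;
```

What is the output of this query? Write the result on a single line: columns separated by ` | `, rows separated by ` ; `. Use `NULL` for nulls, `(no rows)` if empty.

Delhi | 285 ; Hanoi | 573 ; Reno | 248 ; Seoul | 164

For each row compute seats + price.
Group by dest; take MIN of the expression per group.
  Delhi: ids {7, 8} → MIN(seats + price)=285
  Hanoi: ids {1, 5, 6} → MIN(seats + price)=573
  Reno: ids {4} → MIN(seats + price)=248
  Seoul: ids {2, 3} → MIN(seats + price)=164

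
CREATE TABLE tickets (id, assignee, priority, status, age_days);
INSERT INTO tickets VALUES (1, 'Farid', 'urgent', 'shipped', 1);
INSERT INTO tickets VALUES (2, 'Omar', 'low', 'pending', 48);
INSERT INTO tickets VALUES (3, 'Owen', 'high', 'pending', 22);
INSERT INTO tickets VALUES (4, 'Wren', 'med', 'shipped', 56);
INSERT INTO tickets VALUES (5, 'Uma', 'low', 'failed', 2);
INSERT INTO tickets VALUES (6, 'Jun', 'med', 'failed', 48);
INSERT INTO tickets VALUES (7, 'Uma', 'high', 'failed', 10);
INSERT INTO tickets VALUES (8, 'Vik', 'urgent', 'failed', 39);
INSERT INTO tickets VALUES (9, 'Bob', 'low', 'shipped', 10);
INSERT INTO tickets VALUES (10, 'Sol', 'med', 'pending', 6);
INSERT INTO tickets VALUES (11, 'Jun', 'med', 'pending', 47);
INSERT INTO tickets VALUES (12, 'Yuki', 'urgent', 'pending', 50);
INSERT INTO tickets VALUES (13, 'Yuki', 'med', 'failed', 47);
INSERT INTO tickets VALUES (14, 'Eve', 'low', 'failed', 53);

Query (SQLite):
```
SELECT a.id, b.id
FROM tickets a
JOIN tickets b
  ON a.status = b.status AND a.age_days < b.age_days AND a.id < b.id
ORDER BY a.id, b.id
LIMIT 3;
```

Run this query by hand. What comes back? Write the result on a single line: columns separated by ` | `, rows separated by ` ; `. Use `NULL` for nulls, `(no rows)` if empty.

Pairs (a,b) with same status, a.age_days < b.age_days, a.id < b.id.
status groups: failed:{5,6,7,8,13,14} pending:{2,3,10,11,12} shipped:{1,4,9}
Ordered by (a.id, b.id); first 3.

1 | 4 ; 1 | 9 ; 2 | 12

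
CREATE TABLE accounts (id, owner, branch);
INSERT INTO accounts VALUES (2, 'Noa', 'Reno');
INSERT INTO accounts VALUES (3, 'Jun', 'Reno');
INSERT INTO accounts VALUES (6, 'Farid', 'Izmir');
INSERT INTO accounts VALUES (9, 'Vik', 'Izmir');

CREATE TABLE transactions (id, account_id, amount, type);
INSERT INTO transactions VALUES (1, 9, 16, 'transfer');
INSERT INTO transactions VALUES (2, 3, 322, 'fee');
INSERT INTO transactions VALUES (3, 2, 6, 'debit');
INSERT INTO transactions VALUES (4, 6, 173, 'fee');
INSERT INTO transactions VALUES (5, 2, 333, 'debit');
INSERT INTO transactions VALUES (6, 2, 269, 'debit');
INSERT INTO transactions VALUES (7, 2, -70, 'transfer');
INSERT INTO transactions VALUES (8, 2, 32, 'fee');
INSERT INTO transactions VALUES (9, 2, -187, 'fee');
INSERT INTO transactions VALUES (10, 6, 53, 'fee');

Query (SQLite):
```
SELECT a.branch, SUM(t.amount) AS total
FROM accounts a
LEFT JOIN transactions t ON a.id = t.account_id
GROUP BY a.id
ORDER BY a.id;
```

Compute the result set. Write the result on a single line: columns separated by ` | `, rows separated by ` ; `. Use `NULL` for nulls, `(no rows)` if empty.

Reno | 383 ; Reno | 322 ; Izmir | 226 ; Izmir | 16

LEFT JOIN keeps every accounts row; unmatched ones get NULL for transactions columns.
Group by accounts.id and compute SUM(t.amount). SUM over an all-NULL group is NULL.
  2: ids {3, 5, 6, 7, 8, 9} → SUM(t.amount)=383
  3: ids {2} → SUM(t.amount)=322
  6: ids {4, 10} → SUM(t.amount)=226
  9: ids {1} → SUM(t.amount)=16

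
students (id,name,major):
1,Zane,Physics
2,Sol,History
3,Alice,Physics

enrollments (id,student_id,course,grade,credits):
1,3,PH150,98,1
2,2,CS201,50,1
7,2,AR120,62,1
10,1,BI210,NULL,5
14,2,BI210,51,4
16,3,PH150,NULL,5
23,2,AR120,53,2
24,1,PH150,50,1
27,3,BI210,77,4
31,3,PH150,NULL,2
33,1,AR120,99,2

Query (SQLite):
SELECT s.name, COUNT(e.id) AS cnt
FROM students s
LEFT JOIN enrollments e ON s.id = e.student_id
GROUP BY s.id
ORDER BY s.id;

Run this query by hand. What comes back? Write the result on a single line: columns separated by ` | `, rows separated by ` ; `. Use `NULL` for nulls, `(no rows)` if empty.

Zane | 3 ; Sol | 4 ; Alice | 4

LEFT JOIN keeps every students row; unmatched ones get NULL for enrollments columns.
Group by students.id and compute COUNT(e.id). COUNT(col) of an all-NULL group is 0.
  1: ids {10, 24, 33} → COUNT(e.id)=3
  2: ids {2, 7, 14, 23} → COUNT(e.id)=4
  3: ids {1, 16, 27, 31} → COUNT(e.id)=4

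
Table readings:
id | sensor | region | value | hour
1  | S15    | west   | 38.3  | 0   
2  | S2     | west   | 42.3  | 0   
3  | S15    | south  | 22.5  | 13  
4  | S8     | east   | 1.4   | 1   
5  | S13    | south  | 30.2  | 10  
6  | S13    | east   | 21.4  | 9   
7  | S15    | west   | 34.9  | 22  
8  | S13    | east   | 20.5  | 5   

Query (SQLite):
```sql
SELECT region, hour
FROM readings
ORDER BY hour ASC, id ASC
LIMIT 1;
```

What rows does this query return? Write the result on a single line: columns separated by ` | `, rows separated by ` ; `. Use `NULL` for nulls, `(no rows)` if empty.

west | 0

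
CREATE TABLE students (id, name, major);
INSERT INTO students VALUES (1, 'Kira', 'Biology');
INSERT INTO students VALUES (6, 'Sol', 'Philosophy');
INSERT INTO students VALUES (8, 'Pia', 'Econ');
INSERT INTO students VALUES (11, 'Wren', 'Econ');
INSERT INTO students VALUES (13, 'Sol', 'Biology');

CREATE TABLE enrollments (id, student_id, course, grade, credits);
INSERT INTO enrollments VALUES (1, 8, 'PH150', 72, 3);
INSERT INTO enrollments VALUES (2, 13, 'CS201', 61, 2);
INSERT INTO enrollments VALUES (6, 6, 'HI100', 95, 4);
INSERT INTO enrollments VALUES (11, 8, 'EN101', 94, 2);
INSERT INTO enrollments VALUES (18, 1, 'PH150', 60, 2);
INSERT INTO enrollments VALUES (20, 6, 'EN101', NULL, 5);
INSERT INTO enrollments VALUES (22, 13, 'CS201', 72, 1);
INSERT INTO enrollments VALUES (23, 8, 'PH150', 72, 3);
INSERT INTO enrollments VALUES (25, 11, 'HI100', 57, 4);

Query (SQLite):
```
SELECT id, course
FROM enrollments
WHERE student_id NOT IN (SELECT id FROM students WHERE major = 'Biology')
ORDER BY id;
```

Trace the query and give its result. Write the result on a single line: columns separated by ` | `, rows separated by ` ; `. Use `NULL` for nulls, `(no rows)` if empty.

1 | PH150 ; 6 | HI100 ; 11 | EN101 ; 20 | EN101 ; 23 | PH150 ; 25 | HI100

Inner query: students.id where major = 'Biology'.
Outer: keep enrollments rows whose student_id is not in that set.
Inner query → {1, 13}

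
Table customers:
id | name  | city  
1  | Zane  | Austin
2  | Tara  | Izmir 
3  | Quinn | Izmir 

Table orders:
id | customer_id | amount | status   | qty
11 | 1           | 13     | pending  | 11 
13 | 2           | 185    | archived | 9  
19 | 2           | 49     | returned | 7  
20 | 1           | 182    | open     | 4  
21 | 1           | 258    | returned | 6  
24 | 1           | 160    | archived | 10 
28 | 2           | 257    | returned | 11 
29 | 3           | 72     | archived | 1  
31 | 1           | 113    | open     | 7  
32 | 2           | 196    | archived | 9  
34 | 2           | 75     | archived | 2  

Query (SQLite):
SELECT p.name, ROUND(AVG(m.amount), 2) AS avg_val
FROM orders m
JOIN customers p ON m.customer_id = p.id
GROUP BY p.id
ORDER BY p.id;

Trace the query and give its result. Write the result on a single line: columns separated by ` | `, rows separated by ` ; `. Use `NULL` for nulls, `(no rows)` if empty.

Join each orders row to its customers via customer_id.
Group joined rows by customers.id; compute ROUND(AVG(m.amount), 2) per group.
  1: ids {11, 20, 21, 24, 31} → ROUND(AVG(m.amount), 2)=145.2
  2: ids {13, 19, 28, 32, 34} → ROUND(AVG(m.amount), 2)=152.4
  3: ids {29} → ROUND(AVG(m.amount), 2)=72

Zane | 145.2 ; Tara | 152.4 ; Quinn | 72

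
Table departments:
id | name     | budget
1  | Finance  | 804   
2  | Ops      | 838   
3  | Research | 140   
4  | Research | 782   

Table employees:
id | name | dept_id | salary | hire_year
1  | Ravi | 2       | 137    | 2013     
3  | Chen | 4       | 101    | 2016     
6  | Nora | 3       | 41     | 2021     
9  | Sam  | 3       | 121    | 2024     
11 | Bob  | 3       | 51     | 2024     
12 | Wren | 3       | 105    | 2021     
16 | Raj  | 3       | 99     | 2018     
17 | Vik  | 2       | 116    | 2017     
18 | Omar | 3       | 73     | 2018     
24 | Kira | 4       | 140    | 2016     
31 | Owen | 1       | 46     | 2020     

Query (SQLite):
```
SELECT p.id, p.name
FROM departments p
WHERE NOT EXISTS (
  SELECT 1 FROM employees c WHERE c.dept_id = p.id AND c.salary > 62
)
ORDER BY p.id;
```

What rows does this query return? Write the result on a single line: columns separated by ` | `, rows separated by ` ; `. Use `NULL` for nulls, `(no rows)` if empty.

1 | Finance

For each departments row, check whether any employees with matching dept_id has salary > 62.
Keep rows where that is false.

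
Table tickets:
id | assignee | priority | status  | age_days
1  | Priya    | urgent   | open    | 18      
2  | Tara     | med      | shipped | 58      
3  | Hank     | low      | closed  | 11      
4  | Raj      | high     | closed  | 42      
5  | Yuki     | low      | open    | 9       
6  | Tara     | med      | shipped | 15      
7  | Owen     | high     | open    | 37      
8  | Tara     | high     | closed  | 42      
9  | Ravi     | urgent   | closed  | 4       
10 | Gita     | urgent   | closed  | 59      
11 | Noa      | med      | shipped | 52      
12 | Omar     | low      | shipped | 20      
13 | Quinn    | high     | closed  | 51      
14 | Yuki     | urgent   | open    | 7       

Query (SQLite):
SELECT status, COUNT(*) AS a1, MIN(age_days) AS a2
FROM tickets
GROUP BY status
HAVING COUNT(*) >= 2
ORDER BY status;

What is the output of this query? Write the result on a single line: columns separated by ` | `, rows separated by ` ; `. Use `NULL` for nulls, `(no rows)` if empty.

Group tickets by status.
Per group compute: COUNT(*), MIN(age_days).
HAVING: drop groups with fewer than 2 rows.
  closed: ids {3, 4, 8, 9, 10, 13} → COUNT(*)=6, MIN(age_days)=4
  open: ids {1, 5, 7, 14} → COUNT(*)=4, MIN(age_days)=7
  shipped: ids {2, 6, 11, 12} → COUNT(*)=4, MIN(age_days)=15

closed | 6 | 4 ; open | 4 | 7 ; shipped | 4 | 15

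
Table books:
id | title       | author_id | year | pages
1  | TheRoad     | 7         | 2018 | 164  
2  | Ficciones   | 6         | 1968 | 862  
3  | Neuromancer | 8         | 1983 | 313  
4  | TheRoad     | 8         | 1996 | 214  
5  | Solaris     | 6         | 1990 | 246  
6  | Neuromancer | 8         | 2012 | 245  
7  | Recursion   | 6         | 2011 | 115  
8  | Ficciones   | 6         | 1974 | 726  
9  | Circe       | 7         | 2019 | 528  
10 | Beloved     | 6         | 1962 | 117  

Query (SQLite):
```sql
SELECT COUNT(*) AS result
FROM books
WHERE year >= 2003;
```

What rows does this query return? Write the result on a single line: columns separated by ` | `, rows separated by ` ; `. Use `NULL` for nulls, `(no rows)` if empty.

Rows where year >= 2003 → pages values: [164, 245, 115, 528].
COUNT(*) counts rows → 4.

4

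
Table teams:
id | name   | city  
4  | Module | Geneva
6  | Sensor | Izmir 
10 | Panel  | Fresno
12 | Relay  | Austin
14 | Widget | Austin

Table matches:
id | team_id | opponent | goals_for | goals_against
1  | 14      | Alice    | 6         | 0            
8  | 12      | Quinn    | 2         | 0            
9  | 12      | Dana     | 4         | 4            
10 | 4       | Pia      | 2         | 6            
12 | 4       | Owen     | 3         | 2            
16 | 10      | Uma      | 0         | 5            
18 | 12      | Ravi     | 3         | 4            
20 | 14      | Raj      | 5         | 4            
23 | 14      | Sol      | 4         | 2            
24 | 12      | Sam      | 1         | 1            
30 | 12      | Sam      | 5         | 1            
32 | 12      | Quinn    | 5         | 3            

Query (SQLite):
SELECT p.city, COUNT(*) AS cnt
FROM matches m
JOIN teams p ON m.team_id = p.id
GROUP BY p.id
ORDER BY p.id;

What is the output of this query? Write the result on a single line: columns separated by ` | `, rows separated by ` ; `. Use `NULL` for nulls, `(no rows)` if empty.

Join each matches row to its teams via team_id.
Group joined rows by teams.id; compute COUNT(*) per group.
  4: ids {10, 12} → COUNT(*)=2
  10: ids {16} → COUNT(*)=1
  12: ids {8, 9, 18, 24, 30, 32} → COUNT(*)=6
  14: ids {1, 20, 23} → COUNT(*)=3

Geneva | 2 ; Fresno | 1 ; Austin | 6 ; Austin | 3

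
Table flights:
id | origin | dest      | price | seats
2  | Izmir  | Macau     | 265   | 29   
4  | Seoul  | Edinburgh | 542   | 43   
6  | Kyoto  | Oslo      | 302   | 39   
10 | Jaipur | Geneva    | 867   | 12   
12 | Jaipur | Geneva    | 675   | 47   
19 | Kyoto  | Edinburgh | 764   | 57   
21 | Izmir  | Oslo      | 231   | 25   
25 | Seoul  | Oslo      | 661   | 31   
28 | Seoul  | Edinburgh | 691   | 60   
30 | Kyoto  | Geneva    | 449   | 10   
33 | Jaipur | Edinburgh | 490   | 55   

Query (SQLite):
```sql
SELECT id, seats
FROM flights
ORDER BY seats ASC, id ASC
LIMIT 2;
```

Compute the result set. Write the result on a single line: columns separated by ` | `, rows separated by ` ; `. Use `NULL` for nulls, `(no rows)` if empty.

Sort by seats asc, tiebreak id asc: (10, id=30), (12, id=10), (25, id=21), (29, id=2), (31, id=25) …. Take first 2.

30 | 10 ; 10 | 12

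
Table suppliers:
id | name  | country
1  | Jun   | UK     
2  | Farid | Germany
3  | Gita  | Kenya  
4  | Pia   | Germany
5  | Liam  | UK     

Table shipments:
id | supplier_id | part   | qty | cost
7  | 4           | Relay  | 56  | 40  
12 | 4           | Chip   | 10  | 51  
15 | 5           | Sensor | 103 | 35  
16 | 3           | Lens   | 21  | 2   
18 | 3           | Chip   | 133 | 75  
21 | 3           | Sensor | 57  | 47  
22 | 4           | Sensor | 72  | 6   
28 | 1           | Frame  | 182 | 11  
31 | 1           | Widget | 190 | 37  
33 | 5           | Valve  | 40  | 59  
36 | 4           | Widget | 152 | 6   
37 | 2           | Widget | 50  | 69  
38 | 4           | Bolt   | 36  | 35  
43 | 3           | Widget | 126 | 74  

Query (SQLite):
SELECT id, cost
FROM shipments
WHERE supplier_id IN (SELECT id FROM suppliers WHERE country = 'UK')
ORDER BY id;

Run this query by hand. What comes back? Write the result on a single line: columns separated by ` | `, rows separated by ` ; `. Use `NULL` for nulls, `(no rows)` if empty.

Inner query: suppliers.id where country = 'UK'.
Outer: keep shipments rows whose supplier_id is in that set.
Inner query → {1, 5}

15 | 35 ; 28 | 11 ; 31 | 37 ; 33 | 59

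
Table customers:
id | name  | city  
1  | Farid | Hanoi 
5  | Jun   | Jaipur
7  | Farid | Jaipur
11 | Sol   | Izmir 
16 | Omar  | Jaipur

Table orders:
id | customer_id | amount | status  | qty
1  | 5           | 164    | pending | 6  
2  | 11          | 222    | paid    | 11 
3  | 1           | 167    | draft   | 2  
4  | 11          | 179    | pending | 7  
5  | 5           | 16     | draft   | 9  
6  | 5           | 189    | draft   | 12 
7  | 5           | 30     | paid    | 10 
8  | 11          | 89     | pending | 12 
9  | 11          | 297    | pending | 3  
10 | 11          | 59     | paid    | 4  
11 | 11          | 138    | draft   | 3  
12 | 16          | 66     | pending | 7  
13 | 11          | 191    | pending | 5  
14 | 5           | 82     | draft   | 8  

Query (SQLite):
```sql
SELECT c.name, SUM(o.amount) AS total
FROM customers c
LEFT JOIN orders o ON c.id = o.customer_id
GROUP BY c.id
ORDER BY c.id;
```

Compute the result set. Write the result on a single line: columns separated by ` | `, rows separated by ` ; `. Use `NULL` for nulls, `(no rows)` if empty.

Farid | 167 ; Jun | 481 ; Farid | NULL ; Sol | 1175 ; Omar | 66

LEFT JOIN keeps every customers row; unmatched ones get NULL for orders columns.
Group by customers.id and compute SUM(o.amount). SUM over an all-NULL group is NULL.
  1: ids {3} → SUM(o.amount)=167
  5: ids {1, 5, 6, 7, 14} → SUM(o.amount)=481
  7: ids {—} → SUM(o.amount)=NULL
  11: ids {2, 4, 8, 9, 10, 11, 13} → SUM(o.amount)=1175
  16: ids {12} → SUM(o.amount)=66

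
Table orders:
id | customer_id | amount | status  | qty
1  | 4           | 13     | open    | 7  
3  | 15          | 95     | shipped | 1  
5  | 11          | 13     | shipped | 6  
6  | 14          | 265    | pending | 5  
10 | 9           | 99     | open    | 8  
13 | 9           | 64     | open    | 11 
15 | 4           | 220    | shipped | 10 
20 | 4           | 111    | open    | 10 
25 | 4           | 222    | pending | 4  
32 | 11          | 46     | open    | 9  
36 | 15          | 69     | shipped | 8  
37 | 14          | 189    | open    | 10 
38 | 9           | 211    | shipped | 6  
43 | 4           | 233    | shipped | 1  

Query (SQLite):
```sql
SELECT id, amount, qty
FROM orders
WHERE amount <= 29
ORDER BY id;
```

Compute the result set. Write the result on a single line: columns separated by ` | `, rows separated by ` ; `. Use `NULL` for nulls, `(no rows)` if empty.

1 | 13 | 7 ; 5 | 13 | 6

amount <= 29: ids {1, 5}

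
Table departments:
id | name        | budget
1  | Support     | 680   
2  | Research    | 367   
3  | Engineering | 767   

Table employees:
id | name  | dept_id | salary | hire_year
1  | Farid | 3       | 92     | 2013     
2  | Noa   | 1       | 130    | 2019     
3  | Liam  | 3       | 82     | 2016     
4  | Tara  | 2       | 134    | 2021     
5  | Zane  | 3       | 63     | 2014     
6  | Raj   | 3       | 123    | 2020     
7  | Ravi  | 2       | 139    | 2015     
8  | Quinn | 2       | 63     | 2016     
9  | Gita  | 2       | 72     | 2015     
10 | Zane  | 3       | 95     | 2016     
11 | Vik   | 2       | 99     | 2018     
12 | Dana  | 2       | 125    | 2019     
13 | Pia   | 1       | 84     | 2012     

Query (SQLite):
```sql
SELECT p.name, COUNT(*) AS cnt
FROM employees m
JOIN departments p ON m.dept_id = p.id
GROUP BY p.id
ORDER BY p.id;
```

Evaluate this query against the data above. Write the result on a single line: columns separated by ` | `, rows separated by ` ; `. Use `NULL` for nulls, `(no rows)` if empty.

Join each employees row to its departments via dept_id.
Group joined rows by departments.id; compute COUNT(*) per group.
  1: ids {2, 13} → COUNT(*)=2
  2: ids {4, 7, 8, 9, 11, 12} → COUNT(*)=6
  3: ids {1, 3, 5, 6, 10} → COUNT(*)=5

Support | 2 ; Research | 6 ; Engineering | 5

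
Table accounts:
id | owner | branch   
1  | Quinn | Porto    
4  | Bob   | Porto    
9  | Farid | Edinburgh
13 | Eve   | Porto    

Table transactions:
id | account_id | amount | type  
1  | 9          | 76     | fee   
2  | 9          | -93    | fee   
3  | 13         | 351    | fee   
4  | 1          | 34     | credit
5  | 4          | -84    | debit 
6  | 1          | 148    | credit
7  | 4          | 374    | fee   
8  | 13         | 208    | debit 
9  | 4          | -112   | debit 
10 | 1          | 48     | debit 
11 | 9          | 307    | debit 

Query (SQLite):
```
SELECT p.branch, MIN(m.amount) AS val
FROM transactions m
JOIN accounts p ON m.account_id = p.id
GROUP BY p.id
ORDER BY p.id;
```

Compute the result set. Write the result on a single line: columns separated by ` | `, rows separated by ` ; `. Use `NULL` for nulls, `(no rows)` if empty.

Porto | 34 ; Porto | -112 ; Edinburgh | -93 ; Porto | 208

Join each transactions row to its accounts via account_id.
Group joined rows by accounts.id; compute MIN(m.amount) per group.
  1: ids {4, 6, 10} → MIN(m.amount)=34
  4: ids {5, 7, 9} → MIN(m.amount)=-112
  9: ids {1, 2, 11} → MIN(m.amount)=-93
  13: ids {3, 8} → MIN(m.amount)=208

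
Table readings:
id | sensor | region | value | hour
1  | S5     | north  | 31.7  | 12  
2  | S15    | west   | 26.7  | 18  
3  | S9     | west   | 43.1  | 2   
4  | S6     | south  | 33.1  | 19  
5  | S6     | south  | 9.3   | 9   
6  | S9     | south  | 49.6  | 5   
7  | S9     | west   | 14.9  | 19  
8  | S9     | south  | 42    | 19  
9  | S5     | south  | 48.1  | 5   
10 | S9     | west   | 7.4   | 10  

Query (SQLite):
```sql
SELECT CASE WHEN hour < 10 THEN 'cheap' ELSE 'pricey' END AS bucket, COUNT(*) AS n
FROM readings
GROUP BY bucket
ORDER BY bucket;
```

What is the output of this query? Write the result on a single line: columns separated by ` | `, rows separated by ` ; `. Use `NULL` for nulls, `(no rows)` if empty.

cheap | 4 ; pricey | 6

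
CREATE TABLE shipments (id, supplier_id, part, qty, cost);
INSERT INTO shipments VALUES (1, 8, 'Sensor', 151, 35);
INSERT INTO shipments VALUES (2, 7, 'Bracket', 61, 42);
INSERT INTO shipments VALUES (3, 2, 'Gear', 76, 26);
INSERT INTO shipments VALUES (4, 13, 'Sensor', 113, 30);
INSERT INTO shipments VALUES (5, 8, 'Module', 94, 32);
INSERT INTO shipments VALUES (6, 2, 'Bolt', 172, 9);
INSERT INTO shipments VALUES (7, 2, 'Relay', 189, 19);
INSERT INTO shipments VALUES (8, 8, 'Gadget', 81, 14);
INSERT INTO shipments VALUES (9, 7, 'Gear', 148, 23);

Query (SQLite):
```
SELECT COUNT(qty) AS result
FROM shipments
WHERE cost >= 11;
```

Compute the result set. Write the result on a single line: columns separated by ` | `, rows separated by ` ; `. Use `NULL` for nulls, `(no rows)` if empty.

8

Rows where cost >= 11 → qty values: [151, 61, 76, 113, 94, 189, 81, 148].
COUNT(qty) counts non-NULL values → 8.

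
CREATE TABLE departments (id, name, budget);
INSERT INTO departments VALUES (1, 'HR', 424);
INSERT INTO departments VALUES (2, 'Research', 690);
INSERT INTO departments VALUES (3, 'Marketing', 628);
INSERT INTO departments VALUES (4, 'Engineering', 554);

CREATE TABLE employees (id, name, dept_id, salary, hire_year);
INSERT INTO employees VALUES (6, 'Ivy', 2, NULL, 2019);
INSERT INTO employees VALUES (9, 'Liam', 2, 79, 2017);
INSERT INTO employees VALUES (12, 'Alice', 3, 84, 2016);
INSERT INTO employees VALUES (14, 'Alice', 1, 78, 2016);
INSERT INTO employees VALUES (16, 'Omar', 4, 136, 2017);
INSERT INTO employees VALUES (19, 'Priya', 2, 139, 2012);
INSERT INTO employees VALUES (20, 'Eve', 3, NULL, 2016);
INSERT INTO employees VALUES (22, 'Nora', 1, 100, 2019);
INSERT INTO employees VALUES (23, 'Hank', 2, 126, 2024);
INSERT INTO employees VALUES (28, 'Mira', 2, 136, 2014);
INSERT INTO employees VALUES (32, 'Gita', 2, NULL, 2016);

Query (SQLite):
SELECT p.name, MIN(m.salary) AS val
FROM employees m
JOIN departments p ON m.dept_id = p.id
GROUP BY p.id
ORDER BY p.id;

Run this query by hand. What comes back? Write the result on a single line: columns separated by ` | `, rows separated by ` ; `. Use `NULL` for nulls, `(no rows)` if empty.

Join each employees row to its departments via dept_id.
Group joined rows by departments.id; compute MIN(m.salary) per group.
  1: ids {14, 22} → MIN(m.salary)=78
  2: ids {6, 9, 19, 23, 28, 32} → MIN(m.salary)=79
  3: ids {12, 20} → MIN(m.salary)=84
  4: ids {16} → MIN(m.salary)=136

HR | 78 ; Research | 79 ; Marketing | 84 ; Engineering | 136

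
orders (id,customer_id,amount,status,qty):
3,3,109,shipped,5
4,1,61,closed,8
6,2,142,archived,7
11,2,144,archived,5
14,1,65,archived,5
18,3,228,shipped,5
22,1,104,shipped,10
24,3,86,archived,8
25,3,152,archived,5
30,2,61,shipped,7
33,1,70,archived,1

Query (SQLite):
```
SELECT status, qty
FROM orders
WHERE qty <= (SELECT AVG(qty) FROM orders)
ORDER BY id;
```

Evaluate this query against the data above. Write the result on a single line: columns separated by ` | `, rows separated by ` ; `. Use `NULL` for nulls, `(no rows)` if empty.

shipped | 5 ; archived | 5 ; archived | 5 ; shipped | 5 ; archived | 5 ; archived | 1

Scalar subquery: AVG(qty) over all orders rows = 6.0.
Keep rows where qty <= that value.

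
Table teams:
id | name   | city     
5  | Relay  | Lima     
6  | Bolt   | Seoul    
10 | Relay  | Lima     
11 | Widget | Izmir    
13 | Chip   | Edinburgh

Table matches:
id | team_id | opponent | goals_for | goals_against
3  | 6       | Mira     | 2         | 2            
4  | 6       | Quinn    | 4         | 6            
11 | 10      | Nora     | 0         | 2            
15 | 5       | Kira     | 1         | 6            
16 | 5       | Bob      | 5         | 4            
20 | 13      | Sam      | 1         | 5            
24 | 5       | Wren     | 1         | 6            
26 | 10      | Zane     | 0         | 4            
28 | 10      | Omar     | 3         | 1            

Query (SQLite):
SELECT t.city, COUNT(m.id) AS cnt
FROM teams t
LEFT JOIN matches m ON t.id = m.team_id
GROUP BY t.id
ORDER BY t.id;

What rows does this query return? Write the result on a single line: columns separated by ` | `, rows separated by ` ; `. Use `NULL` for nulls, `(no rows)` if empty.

LEFT JOIN keeps every teams row; unmatched ones get NULL for matches columns.
Group by teams.id and compute COUNT(m.id). COUNT(col) of an all-NULL group is 0.
  5: ids {15, 16, 24} → COUNT(m.id)=3
  6: ids {3, 4} → COUNT(m.id)=2
  10: ids {11, 26, 28} → COUNT(m.id)=3
  11: ids {—} → COUNT(m.id)=0
  13: ids {20} → COUNT(m.id)=1

Lima | 3 ; Seoul | 2 ; Lima | 3 ; Izmir | 0 ; Edinburgh | 1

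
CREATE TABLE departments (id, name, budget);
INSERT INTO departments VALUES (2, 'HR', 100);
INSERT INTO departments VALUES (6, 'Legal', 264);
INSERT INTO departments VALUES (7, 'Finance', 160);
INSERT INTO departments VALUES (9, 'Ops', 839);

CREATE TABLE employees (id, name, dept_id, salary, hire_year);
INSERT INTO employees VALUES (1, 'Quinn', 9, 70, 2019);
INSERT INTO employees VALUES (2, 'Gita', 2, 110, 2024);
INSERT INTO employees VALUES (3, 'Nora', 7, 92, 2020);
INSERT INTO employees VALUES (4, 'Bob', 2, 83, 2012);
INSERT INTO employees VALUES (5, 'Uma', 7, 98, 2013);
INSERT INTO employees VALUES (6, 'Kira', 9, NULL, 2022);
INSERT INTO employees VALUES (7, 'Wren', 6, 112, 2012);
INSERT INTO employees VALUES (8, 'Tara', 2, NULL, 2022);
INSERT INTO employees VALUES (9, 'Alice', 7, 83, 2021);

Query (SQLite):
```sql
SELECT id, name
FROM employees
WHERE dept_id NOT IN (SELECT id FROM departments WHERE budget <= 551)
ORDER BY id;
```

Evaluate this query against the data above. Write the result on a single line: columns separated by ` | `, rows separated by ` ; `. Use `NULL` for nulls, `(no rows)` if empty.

1 | Quinn ; 6 | Kira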